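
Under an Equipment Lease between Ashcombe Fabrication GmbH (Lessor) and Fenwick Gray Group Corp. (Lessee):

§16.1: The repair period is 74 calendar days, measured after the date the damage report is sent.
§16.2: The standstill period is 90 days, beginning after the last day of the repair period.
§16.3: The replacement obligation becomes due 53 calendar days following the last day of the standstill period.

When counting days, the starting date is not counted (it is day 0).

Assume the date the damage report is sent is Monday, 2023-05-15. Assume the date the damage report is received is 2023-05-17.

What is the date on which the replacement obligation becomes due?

The last day of the repair period: 74 calendar days after 2023-05-15 is 2023-07-28.
The last day of the standstill period: 90 calendar days after 2023-07-28 is 2023-10-26.
The date on which the replacement obligation becomes due: 53 calendar days after 2023-10-26 is 2023-12-18.

2023-12-18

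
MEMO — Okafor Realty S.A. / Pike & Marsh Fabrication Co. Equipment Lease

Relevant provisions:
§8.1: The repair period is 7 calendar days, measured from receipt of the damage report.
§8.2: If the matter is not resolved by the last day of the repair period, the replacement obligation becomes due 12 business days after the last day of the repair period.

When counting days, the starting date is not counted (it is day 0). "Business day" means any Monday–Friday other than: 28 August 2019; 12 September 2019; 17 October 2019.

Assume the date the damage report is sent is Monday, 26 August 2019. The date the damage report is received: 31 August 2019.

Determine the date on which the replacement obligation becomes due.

25 September 2019

Adding 7 calendar days to 31 August 2019 gives 7 September 2019, which is the last day of the repair period.
From Saturday, 7 September 2019, 12 business days (Sep 9, Sep 10, Sep 11, Sep 13, …, Sep 23, Sep 24, Sep 25, skipping weekends and the listed holiday on Sep 12) brings us to Wednesday, 25 September 2019, which is the date on which the replacement obligation becomes due.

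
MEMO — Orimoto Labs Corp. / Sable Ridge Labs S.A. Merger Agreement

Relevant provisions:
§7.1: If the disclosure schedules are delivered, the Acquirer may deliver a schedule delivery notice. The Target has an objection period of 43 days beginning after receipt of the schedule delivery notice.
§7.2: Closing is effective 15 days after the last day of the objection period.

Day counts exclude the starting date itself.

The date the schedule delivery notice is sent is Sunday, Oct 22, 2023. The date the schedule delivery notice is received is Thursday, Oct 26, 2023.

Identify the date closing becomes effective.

Dec 23, 2023

The last day of the objection period: Oct 26, 2023 + 43 days = Dec 8, 2023.
The date closing becomes effective: Dec 8, 2023 + 15 days = Dec 23, 2023.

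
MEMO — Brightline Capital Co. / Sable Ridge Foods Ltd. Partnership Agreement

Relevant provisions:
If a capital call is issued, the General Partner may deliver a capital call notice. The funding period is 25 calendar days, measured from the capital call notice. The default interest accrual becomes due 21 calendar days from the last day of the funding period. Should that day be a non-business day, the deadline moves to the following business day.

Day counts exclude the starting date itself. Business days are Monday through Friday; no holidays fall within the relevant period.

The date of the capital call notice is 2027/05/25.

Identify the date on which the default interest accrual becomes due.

2027/07/12

The last day of the funding period: 25 calendar days after 2027/05/25 is 2027/06/19.
Adding 21 calendar days to 2027/06/19 gives 2027/07/10, which is the date on which the default interest accrual becomes due. That falls on a Saturday, so it rolls to the next business day, Monday, 2027/07/12.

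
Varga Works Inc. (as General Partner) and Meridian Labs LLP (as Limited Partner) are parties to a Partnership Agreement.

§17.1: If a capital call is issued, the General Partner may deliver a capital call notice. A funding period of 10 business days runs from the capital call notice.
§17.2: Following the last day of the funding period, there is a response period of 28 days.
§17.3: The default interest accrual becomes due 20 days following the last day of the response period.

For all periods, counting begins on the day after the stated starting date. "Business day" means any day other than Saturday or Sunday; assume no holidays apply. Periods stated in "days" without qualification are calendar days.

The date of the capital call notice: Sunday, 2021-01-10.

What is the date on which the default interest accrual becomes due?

2021-03-11

The last day of the funding period: 10 business days after Sunday, 2021-01-10, skipping weekends — Jan 11, Jan 12, Jan 13, Jan 14, Jan 15, Jan 18, Jan 19, Jan 20, Jan 21, Jan 22 — lands on Friday, 2021-01-22.
Adding 28 calendar days to 2021-01-22 gives 2021-02-19, which is the last day of the response period.
The date on which the default interest accrual becomes due: 2021-02-19 + 20 days = 2021-03-11.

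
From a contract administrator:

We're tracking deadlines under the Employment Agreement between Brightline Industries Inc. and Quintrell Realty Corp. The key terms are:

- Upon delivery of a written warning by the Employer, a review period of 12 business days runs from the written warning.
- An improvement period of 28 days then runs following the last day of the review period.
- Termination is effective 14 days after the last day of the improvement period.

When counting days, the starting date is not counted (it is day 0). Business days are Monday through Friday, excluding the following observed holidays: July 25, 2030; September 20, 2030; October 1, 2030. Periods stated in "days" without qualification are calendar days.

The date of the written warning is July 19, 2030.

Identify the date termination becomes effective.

September 18, 2030

From Friday, July 19, 2030, 12 business days (Jul 22, Jul 23, Jul 24, Jul 26, …, Aug 5, Aug 6, Aug 7, skipping weekends and the listed holiday on Jul 25) brings us to Wednesday, August 7, 2030, which is the last day of the review period.
The last day of the improvement period: 28 calendar days after August 7, 2030 is September 4, 2030.
The date termination becomes effective: 14 calendar days after September 4, 2030 is September 18, 2030.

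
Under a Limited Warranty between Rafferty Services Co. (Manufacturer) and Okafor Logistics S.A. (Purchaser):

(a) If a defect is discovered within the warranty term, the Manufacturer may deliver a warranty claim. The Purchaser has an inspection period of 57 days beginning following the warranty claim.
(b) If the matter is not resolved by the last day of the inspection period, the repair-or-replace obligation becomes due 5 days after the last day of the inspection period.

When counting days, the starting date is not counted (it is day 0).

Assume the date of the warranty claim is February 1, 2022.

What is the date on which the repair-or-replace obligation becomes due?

The last day of the inspection period: February 1, 2022 + 57 days = March 30, 2022.
The date on which the repair-or-replace obligation becomes due: 5 calendar days after March 30, 2022 is April 4, 2022.

April 4, 2022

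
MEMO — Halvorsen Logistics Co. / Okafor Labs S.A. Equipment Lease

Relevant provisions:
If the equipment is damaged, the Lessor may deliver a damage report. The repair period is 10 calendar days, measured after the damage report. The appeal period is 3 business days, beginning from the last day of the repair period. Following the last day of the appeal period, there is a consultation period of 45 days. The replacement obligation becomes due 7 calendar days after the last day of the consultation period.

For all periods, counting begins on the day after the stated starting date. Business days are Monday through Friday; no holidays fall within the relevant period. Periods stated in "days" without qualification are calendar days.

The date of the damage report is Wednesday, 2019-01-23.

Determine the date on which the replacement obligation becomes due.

2019-03-30

The last day of the repair period: 2019-01-23 + 10 days = 2019-02-02.
The last day of the appeal period: counting 3 business days from Saturday, 2019-02-02 (Feb 4, Feb 5, Feb 6, skipping weekends) reaches Wednesday, 2019-02-06.
The last day of the consultation period: 45 calendar days after 2019-02-06 is 2019-03-23.
The date on which the replacement obligation becomes due: 7 calendar days after 2019-03-23 is 2019-03-30.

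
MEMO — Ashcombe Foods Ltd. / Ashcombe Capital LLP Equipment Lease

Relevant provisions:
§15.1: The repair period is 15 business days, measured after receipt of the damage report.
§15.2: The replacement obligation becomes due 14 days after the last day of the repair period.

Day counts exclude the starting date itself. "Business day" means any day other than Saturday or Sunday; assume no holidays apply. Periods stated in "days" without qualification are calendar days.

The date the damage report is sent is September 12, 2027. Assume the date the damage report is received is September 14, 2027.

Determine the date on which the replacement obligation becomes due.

The last day of the repair period: counting 15 business days from Tuesday, September 14, 2027 (Sep 15, Sep 16, Sep 17, Sep 20, …, Oct 1, Oct 4, Oct 5, skipping weekends) reaches Tuesday, October 5, 2027.
Adding 14 calendar days to October 5, 2027 gives October 19, 2027, which is the date on which the replacement obligation becomes due.

October 19, 2027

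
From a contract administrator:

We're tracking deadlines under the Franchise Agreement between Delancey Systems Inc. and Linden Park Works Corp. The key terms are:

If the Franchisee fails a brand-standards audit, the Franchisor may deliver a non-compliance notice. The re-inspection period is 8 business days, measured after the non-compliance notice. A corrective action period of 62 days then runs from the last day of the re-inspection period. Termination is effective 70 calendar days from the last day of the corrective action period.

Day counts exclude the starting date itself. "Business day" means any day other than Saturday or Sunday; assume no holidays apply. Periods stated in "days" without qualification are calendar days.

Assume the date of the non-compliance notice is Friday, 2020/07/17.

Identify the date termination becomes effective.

The last day of the re-inspection period: 8 business days after Friday, 2020/07/17, skipping weekends — Jul 20, Jul 21, Jul 22, Jul 23, Jul 24, Jul 27, Jul 28, Jul 29 — lands on Wednesday, 2020/07/29.
Adding 62 calendar days to 2020/07/29 gives 2020/09/29, which is the last day of the corrective action period.
The date termination becomes effective: 70 calendar days after 2020/09/29 is 2020/12/08.

2020/12/08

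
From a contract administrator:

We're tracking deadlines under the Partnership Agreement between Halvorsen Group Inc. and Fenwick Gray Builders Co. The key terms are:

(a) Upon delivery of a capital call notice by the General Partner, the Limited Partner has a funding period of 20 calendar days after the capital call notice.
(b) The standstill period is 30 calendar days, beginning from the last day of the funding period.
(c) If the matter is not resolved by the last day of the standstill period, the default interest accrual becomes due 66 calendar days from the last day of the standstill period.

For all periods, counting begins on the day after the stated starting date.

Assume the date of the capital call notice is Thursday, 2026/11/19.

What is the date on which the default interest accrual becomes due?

The last day of the funding period: 20 calendar days after 2026/11/19 is 2026/12/09.
The last day of the standstill period: 30 calendar days after 2026/12/09 is 2027/01/08.
The date on which the default interest accrual becomes due: 2027/01/08 + 66 days = 2027/03/15.

2027/03/15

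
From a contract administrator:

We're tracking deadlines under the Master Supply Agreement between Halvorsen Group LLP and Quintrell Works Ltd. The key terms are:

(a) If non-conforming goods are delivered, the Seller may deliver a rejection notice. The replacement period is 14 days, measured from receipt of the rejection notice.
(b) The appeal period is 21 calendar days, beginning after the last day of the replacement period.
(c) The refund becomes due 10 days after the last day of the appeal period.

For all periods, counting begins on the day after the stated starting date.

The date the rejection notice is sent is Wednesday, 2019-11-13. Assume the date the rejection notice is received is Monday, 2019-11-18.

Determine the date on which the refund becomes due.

Adding 14 calendar days to 2019-11-18 gives 2019-12-02, which is the last day of the replacement period.
Adding 21 calendar days to 2019-12-02 gives 2019-12-23, which is the last day of the appeal period.
The date on which the refund becomes due: 10 calendar days after 2019-12-23 is 2020-01-02.

2020-01-02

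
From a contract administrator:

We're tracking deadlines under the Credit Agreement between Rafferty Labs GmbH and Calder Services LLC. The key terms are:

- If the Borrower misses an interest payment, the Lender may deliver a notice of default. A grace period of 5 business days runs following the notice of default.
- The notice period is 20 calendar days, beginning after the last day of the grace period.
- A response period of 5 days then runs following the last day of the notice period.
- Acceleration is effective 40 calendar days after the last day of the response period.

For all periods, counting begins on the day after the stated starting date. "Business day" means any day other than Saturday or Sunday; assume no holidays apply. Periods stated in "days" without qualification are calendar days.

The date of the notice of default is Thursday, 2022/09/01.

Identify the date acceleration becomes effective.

2022/11/12

From Thursday, 2022/09/01, 5 business days (Sep 2, Sep 5, Sep 6, Sep 7, Sep 8, skipping weekends) brings us to Thursday, 2022/09/08, which is the last day of the grace period.
Adding 20 calendar days to 2022/09/08 gives 2022/09/28, which is the last day of the notice period.
The last day of the response period: 2022/09/28 + 5 days = 2022/10/03.
The date acceleration becomes effective: 40 calendar days after 2022/10/03 is 2022/11/12.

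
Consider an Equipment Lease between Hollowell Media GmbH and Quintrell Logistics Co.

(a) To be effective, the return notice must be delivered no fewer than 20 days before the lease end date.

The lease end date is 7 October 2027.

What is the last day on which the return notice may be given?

7 October 2027 minus 20 days is 17 September 2027.

17 September 2027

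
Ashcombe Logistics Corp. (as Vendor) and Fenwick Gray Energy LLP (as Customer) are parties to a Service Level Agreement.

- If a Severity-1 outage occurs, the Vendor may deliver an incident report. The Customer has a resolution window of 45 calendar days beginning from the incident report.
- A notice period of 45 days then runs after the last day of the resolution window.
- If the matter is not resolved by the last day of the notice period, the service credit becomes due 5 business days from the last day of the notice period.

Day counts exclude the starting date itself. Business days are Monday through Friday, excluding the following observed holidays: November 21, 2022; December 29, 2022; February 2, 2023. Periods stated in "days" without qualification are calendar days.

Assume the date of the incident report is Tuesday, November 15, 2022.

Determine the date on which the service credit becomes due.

February 20, 2023

The last day of the resolution window: November 15, 2022 + 45 days = December 30, 2022.
The last day of the notice period: December 30, 2022 + 45 days = February 13, 2023.
The date on which the service credit becomes due: counting 5 business days from Monday, February 13, 2023 (Feb 14, Feb 15, Feb 16, Feb 17, Feb 20, skipping weekends) reaches Monday, February 20, 2023.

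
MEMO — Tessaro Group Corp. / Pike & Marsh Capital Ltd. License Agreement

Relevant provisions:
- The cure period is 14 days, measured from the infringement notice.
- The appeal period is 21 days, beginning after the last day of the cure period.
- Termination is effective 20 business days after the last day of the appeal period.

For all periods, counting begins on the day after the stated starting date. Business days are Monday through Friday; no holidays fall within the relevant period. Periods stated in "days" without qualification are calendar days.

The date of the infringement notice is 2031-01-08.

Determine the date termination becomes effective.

The last day of the cure period: 2031-01-08 + 14 days = 2031-01-22.
Adding 21 calendar days to 2031-01-22 gives 2031-02-12, which is the last day of the appeal period.
The date termination becomes effective: 20 business days after Wednesday, 2031-02-12, skipping weekends — Feb 13, Feb 14, Feb 17, Feb 18, …, Mar 10, Mar 11, Mar 12 — lands on Wednesday, 2031-03-12.

2031-03-12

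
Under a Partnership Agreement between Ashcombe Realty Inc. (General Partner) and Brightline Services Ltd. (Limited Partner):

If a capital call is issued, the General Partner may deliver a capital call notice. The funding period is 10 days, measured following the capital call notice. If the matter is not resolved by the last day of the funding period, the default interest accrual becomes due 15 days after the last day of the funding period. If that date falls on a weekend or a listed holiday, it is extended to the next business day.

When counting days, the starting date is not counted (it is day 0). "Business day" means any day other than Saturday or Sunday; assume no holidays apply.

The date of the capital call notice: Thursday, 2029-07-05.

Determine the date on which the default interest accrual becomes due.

2029-07-30

The last day of the funding period: 10 calendar days after 2029-07-05 is 2029-07-15.
The date on which the default interest accrual becomes due: 2029-07-15 + 15 days = 2029-07-30. 2029-07-30 is a Monday, so no roll-forward applies.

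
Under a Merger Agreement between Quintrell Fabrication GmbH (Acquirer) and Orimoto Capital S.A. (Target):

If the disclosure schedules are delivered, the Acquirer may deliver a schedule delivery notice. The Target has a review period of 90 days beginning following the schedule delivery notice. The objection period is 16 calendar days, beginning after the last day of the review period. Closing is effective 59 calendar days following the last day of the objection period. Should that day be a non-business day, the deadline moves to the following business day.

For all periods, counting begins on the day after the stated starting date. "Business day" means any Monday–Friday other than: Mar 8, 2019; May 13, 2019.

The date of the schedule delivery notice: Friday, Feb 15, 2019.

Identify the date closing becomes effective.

Jul 30, 2019

Adding 90 calendar days to Feb 15, 2019 gives May 16, 2019, which is the last day of the review period.
The last day of the objection period: May 16, 2019 + 16 days = Jun 1, 2019.
The date closing becomes effective: Jun 1, 2019 + 59 days = Jul 30, 2019. Jul 30, 2019 is a Tuesday and is not a listed holiday, so no roll-forward applies.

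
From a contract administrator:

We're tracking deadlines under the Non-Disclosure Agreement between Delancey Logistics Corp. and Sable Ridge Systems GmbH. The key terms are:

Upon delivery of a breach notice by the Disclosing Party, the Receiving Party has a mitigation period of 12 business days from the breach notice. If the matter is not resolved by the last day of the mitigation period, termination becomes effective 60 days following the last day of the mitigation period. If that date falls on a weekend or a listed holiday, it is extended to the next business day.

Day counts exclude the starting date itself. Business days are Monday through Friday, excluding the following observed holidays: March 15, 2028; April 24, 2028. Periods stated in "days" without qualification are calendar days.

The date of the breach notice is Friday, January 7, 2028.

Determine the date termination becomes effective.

March 27, 2028

The last day of the mitigation period: 12 business days after Friday, January 7, 2028, skipping weekends — Jan 10, Jan 11, Jan 12, Jan 13, …, Jan 21, Jan 24, Jan 25 — lands on Tuesday, January 25, 2028.
The date termination becomes effective: 60 calendar days after January 25, 2028 is March 25, 2028. That falls on a Saturday, so it rolls to the next business day, Monday, March 27, 2028.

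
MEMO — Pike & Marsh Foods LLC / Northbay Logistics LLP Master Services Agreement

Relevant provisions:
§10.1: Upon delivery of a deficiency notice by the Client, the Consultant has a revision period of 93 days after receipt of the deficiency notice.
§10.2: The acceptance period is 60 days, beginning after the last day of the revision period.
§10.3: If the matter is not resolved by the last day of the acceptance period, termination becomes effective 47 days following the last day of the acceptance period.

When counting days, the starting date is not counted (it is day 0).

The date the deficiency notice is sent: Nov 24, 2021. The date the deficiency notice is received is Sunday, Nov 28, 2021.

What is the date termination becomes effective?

Jun 16, 2022

The last day of the revision period: 93 calendar days after Nov 28, 2021 is Mar 1, 2022.
The last day of the acceptance period: Mar 1, 2022 + 60 days = Apr 30, 2022.
The date termination becomes effective: Apr 30, 2022 + 47 days = Jun 16, 2022.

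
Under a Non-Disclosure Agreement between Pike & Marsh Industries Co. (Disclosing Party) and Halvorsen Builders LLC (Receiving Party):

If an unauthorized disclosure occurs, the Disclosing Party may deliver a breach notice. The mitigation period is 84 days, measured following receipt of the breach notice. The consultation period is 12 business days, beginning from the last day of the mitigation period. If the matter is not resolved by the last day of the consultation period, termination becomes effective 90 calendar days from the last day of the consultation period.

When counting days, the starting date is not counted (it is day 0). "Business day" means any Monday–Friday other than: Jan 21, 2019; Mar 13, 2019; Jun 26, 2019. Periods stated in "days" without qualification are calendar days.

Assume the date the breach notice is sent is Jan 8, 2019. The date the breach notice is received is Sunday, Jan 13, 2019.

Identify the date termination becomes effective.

Adding 84 calendar days to Jan 13, 2019 gives Apr 7, 2019, which is the last day of the mitigation period.
The last day of the consultation period: counting 12 business days from Sunday, Apr 7, 2019 (Apr 8, Apr 9, Apr 10, Apr 11, …, Apr 19, Apr 22, Apr 23, skipping weekends) reaches Tuesday, Apr 23, 2019.
Adding 90 calendar days to Apr 23, 2019 gives Jul 22, 2019, which is the date termination becomes effective.

Jul 22, 2019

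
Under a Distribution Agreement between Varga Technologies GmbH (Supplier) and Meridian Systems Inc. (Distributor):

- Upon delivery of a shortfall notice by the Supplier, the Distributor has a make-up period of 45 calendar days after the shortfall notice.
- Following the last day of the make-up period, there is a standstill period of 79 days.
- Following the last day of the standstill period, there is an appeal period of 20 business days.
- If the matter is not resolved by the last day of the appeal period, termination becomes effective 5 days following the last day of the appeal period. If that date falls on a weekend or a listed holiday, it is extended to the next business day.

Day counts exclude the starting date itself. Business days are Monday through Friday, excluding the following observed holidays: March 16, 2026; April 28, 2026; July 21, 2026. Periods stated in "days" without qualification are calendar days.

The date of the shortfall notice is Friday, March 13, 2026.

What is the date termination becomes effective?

The last day of the make-up period: 45 calendar days after March 13, 2026 is April 27, 2026.
Adding 79 calendar days to April 27, 2026 gives July 15, 2026, which is the last day of the standstill period.
The last day of the appeal period: counting 20 business days from Wednesday, July 15, 2026 (Jul 16, Jul 17, Jul 20, Jul 22, …, Aug 11, Aug 12, Aug 13, skipping weekends and the listed holiday on Jul 21) reaches Thursday, August 13, 2026.
The date termination becomes effective: August 13, 2026 + 5 days = August 18, 2026. August 18, 2026 is a Tuesday and is not a listed holiday, so no roll-forward applies.

August 18, 2026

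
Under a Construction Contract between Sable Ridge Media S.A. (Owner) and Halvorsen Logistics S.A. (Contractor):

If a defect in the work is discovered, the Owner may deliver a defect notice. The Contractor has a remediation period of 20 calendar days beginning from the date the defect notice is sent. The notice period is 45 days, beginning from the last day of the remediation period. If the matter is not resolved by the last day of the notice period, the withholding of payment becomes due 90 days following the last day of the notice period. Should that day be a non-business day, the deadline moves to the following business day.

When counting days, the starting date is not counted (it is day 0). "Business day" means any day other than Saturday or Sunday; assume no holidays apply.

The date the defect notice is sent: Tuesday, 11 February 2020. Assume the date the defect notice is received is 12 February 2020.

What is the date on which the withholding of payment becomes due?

The last day of the remediation period: 11 February 2020 + 20 days = 2 March 2020.
Adding 45 calendar days to 2 March 2020 gives 16 April 2020, which is the last day of the notice period.
The date on which the withholding of payment becomes due: 16 April 2020 + 90 days = 15 July 2020. 15 July 2020 is a Wednesday, so no roll-forward applies.

15 July 2020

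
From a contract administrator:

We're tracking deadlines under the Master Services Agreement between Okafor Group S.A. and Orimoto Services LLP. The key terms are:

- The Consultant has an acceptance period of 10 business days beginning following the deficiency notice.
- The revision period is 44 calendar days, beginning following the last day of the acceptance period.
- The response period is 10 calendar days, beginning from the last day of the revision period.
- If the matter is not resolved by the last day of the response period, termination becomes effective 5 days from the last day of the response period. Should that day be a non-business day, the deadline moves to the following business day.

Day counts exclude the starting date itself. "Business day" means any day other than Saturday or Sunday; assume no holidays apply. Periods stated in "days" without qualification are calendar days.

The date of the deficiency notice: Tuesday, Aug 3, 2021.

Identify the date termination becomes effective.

From Tuesday, Aug 3, 2021, 10 business days (Aug 4, Aug 5, Aug 6, Aug 9, Aug 10, Aug 11, Aug 12, Aug 13, Aug 16, Aug 17, skipping weekends) brings us to Tuesday, Aug 17, 2021, which is the last day of the acceptance period.
Adding 44 calendar days to Aug 17, 2021 gives Sep 30, 2021, which is the last day of the revision period.
The last day of the response period: Sep 30, 2021 + 10 days = Oct 10, 2021.
Adding 5 calendar days to Oct 10, 2021 gives Oct 15, 2021, which is the date termination becomes effective. Oct 15, 2021 is a Friday, so no roll-forward applies.

Oct 15, 2021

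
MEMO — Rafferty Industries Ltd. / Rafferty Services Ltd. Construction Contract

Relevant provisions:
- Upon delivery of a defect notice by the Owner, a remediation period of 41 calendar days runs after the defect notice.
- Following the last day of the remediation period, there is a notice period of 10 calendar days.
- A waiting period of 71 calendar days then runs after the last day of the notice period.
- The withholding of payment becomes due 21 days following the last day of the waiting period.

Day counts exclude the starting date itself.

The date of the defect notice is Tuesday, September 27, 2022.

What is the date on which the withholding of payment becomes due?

Adding 41 calendar days to September 27, 2022 gives November 7, 2022, which is the last day of the remediation period.
The last day of the notice period: November 7, 2022 + 10 days = November 17, 2022.
The last day of the waiting period: November 17, 2022 + 71 days = January 27, 2023.
Adding 21 calendar days to January 27, 2023 gives February 17, 2023, which is the date on which the withholding of payment becomes due.

February 17, 2023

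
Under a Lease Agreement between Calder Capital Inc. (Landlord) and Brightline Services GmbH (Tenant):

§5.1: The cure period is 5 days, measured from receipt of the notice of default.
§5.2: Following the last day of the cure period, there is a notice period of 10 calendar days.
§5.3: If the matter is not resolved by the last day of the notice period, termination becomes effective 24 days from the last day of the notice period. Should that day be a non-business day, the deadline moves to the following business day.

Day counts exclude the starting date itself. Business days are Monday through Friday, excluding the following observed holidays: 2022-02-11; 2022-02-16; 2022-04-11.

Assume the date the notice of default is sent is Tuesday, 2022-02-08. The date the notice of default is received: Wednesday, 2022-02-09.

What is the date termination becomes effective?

The last day of the cure period: 2022-02-09 + 5 days = 2022-02-14.
The last day of the notice period: 2022-02-14 + 10 days = 2022-02-24.
Adding 24 calendar days to 2022-02-24 gives 2022-03-20, which is the date termination becomes effective. That falls on a Sunday, so it rolls to the next business day, Monday, 2022-03-21.

2022-03-21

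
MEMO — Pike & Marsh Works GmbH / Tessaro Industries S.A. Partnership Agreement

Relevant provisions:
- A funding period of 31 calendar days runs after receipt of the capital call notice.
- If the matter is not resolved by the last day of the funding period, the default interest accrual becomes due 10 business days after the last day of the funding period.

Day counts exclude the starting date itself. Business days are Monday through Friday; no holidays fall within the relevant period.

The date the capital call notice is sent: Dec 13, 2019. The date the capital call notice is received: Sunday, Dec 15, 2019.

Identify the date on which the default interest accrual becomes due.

The last day of the funding period: 31 calendar days after Dec 15, 2019 is Jan 15, 2020.
The date on which the default interest accrual becomes due: 10 business days after Wednesday, Jan 15, 2020, skipping weekends — Jan 16, Jan 17, Jan 20, Jan 21, Jan 22, Jan 23, Jan 24, Jan 27, Jan 28, Jan 29 — lands on Wednesday, Jan 29, 2020.

Jan 29, 2020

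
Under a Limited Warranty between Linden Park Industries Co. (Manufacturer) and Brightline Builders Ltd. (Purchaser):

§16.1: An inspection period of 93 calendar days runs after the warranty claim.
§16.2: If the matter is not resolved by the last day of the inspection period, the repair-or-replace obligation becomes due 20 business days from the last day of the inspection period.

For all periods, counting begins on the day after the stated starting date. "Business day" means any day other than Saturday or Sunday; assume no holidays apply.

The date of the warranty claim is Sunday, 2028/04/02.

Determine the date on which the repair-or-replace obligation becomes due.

The last day of the inspection period: 93 calendar days after 2028/04/02 is 2028/07/04.
From Tuesday, 2028/07/04, 20 business days (Jul 5, Jul 6, Jul 7, Jul 10, …, Jul 28, Jul 31, Aug 1, skipping weekends) brings us to Tuesday, 2028/08/01, which is the date on which the repair-or-replace obligation becomes due.

2028/08/01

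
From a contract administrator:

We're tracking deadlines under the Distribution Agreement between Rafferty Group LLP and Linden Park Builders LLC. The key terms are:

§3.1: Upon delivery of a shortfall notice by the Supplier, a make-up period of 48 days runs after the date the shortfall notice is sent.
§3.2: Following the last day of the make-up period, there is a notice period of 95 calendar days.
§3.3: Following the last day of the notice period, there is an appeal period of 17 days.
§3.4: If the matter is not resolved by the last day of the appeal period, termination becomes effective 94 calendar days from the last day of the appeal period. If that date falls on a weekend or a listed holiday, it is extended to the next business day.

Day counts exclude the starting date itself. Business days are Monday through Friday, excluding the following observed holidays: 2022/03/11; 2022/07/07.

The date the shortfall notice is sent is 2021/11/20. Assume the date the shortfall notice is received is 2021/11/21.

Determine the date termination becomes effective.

The last day of the make-up period: 48 calendar days after 2021/11/20 is 2022/01/07.
The last day of the notice period: 95 calendar days after 2022/01/07 is 2022/04/12.
Adding 17 calendar days to 2022/04/12 gives 2022/04/29, which is the last day of the appeal period.
The date termination becomes effective: 2022/04/29 + 94 days = 2022/08/01. 2022/08/01 is a Monday and is not a listed holiday, so no roll-forward applies.

2022/08/01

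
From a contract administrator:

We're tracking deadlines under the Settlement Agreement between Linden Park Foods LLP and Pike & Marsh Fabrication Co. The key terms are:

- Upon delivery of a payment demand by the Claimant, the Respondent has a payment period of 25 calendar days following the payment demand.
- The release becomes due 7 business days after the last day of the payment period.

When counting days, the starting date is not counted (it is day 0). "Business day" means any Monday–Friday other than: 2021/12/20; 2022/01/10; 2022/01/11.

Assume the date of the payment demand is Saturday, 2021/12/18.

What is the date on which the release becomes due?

Adding 25 calendar days to 2021/12/18 gives 2022/01/12, which is the last day of the payment period.
The date on which the release becomes due: 7 business days after Wednesday, 2022/01/12, skipping weekends — Jan 13, Jan 14, Jan 17, Jan 18, Jan 19, Jan 20, Jan 21 — lands on Friday, 2022/01/21.

2022/01/21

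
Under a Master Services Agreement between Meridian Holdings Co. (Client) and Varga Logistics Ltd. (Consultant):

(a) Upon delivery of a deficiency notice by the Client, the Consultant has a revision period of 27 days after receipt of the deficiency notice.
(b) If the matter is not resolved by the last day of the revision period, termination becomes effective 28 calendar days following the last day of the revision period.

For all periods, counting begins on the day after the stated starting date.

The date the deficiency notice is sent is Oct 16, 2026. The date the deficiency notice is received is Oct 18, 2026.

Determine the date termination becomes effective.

Dec 12, 2026

The last day of the revision period: Oct 18, 2026 + 27 days = Nov 14, 2026.
Adding 28 calendar days to Nov 14, 2026 gives Dec 12, 2026, which is the date termination becomes effective.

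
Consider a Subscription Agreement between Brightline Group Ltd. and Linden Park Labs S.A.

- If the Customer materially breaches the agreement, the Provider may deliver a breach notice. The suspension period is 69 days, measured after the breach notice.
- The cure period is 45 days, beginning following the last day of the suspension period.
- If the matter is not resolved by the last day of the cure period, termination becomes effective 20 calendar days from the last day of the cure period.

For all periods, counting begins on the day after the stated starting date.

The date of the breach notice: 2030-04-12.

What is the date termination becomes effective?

2030-08-24

The last day of the suspension period: 2030-04-12 + 69 days = 2030-06-20.
Adding 45 calendar days to 2030-06-20 gives 2030-08-04, which is the last day of the cure period.
The date termination becomes effective: 2030-08-04 + 20 days = 2030-08-24.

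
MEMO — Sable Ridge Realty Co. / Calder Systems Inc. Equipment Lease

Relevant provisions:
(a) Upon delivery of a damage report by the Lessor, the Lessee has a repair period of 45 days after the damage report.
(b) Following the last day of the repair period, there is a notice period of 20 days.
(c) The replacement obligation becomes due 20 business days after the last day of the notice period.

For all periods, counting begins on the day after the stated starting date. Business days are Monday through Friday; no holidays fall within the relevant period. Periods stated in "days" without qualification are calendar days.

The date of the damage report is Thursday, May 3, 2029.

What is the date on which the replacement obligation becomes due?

August 3, 2029

Adding 45 calendar days to May 3, 2029 gives June 17, 2029, which is the last day of the repair period.
The last day of the notice period: 20 calendar days after June 17, 2029 is July 7, 2029.
From Saturday, July 7, 2029, 20 business days (Jul 9, Jul 10, Jul 11, Jul 12, …, Aug 1, Aug 2, Aug 3, skipping weekends) brings us to Friday, August 3, 2029, which is the date on which the replacement obligation becomes due.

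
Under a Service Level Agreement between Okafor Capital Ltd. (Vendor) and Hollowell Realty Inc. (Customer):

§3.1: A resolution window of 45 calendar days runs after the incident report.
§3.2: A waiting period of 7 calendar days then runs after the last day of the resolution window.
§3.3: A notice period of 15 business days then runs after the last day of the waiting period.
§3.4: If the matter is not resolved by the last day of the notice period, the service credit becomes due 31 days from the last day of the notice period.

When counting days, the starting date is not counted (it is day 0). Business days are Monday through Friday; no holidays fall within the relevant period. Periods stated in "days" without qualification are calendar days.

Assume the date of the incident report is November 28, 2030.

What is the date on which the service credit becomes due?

March 10, 2031

Adding 45 calendar days to November 28, 2030 gives January 12, 2031, which is the last day of the resolution window.
Adding 7 calendar days to January 12, 2031 gives January 19, 2031, which is the last day of the waiting period.
The last day of the notice period: 15 business days after Sunday, January 19, 2031, skipping weekends — Jan 20, Jan 21, Jan 22, Jan 23, …, Feb 5, Feb 6, Feb 7 — lands on Friday, February 7, 2031.
The date on which the service credit becomes due: February 7, 2031 + 31 days = March 10, 2031.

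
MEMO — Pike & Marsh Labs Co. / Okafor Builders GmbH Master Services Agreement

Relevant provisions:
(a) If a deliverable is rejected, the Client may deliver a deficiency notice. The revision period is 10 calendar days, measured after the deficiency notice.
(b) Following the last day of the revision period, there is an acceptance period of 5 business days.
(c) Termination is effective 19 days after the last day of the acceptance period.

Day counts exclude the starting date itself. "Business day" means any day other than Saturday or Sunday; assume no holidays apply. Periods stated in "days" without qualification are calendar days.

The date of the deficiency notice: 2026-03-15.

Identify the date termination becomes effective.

2026-04-20

The last day of the revision period: 10 calendar days after 2026-03-15 is 2026-03-25.
The last day of the acceptance period: counting 5 business days from Wednesday, 2026-03-25 (Mar 26, Mar 27, Mar 30, Mar 31, Apr 1, skipping weekends) reaches Wednesday, 2026-04-01.
The date termination becomes effective: 19 calendar days after 2026-04-01 is 2026-04-20.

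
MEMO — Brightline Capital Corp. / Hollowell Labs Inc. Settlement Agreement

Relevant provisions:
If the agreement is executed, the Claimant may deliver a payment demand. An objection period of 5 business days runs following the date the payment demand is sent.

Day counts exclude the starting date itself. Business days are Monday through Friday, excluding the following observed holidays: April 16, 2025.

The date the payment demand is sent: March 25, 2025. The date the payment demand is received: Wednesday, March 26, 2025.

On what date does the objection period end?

From Tuesday, March 25, 2025, 5 business days (Mar 26, Mar 27, Mar 28, Mar 31, Apr 1, skipping weekends) brings us to Tuesday, April 1, 2025, which is the last day of the objection period.

April 1, 2025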